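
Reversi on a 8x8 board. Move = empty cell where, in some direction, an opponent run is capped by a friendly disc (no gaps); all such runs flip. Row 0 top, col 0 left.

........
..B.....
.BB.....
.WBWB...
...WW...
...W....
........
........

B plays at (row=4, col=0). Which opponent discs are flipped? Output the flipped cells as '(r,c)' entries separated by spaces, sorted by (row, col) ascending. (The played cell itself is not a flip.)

Dir NW: edge -> no flip
Dir N: first cell '.' (not opp) -> no flip
Dir NE: opp run (3,1) capped by B -> flip
Dir W: edge -> no flip
Dir E: first cell '.' (not opp) -> no flip
Dir SW: edge -> no flip
Dir S: first cell '.' (not opp) -> no flip
Dir SE: first cell '.' (not opp) -> no flip

Answer: (3,1)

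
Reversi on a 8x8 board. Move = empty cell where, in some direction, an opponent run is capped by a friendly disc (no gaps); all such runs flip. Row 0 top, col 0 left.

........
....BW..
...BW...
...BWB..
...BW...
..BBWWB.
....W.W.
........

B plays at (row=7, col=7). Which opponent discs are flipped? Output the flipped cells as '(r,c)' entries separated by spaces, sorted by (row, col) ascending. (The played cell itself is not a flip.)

Dir NW: opp run (6,6) (5,5) (4,4) capped by B -> flip
Dir N: first cell '.' (not opp) -> no flip
Dir NE: edge -> no flip
Dir W: first cell '.' (not opp) -> no flip
Dir E: edge -> no flip
Dir SW: edge -> no flip
Dir S: edge -> no flip
Dir SE: edge -> no flip

Answer: (4,4) (5,5) (6,6)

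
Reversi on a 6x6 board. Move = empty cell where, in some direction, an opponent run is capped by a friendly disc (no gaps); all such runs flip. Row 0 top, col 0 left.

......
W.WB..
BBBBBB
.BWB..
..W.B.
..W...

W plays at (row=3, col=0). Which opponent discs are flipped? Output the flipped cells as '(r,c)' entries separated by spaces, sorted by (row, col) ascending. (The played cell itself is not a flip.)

Answer: (2,0) (2,1) (3,1)

Derivation:
Dir NW: edge -> no flip
Dir N: opp run (2,0) capped by W -> flip
Dir NE: opp run (2,1) capped by W -> flip
Dir W: edge -> no flip
Dir E: opp run (3,1) capped by W -> flip
Dir SW: edge -> no flip
Dir S: first cell '.' (not opp) -> no flip
Dir SE: first cell '.' (not opp) -> no flip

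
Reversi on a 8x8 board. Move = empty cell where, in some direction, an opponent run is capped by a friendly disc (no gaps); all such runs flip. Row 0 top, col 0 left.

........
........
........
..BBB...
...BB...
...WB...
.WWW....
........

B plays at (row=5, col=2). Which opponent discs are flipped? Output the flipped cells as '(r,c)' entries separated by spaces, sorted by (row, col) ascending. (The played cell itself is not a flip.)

Answer: (5,3)

Derivation:
Dir NW: first cell '.' (not opp) -> no flip
Dir N: first cell '.' (not opp) -> no flip
Dir NE: first cell 'B' (not opp) -> no flip
Dir W: first cell '.' (not opp) -> no flip
Dir E: opp run (5,3) capped by B -> flip
Dir SW: opp run (6,1), next='.' -> no flip
Dir S: opp run (6,2), next='.' -> no flip
Dir SE: opp run (6,3), next='.' -> no flip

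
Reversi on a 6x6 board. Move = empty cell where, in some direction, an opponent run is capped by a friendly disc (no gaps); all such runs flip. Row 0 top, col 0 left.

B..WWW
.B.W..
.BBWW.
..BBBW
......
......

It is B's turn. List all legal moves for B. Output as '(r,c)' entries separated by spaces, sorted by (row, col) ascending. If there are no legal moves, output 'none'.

Answer: (1,2) (1,4) (1,5) (2,5)

Derivation:
(0,2): no bracket -> illegal
(1,2): flips 1 -> legal
(1,4): flips 2 -> legal
(1,5): flips 1 -> legal
(2,5): flips 2 -> legal
(4,4): no bracket -> illegal
(4,5): no bracket -> illegal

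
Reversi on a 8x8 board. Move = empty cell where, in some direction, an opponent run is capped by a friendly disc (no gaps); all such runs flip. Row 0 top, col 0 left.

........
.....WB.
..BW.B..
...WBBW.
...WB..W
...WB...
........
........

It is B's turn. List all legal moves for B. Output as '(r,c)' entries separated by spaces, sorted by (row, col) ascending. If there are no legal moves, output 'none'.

Answer: (0,5) (1,2) (1,4) (2,4) (3,2) (3,7) (4,2) (5,2) (6,2)

Derivation:
(0,4): no bracket -> illegal
(0,5): flips 1 -> legal
(0,6): no bracket -> illegal
(1,2): flips 1 -> legal
(1,3): no bracket -> illegal
(1,4): flips 1 -> legal
(2,4): flips 1 -> legal
(2,6): no bracket -> illegal
(2,7): no bracket -> illegal
(3,2): flips 2 -> legal
(3,7): flips 1 -> legal
(4,2): flips 1 -> legal
(4,5): no bracket -> illegal
(4,6): no bracket -> illegal
(5,2): flips 2 -> legal
(5,6): no bracket -> illegal
(5,7): no bracket -> illegal
(6,2): flips 1 -> legal
(6,3): no bracket -> illegal
(6,4): no bracket -> illegal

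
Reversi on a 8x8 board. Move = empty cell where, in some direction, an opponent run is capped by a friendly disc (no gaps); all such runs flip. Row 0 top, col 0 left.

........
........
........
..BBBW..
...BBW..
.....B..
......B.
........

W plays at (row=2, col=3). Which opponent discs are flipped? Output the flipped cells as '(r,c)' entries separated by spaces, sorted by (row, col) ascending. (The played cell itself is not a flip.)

Dir NW: first cell '.' (not opp) -> no flip
Dir N: first cell '.' (not opp) -> no flip
Dir NE: first cell '.' (not opp) -> no flip
Dir W: first cell '.' (not opp) -> no flip
Dir E: first cell '.' (not opp) -> no flip
Dir SW: opp run (3,2), next='.' -> no flip
Dir S: opp run (3,3) (4,3), next='.' -> no flip
Dir SE: opp run (3,4) capped by W -> flip

Answer: (3,4)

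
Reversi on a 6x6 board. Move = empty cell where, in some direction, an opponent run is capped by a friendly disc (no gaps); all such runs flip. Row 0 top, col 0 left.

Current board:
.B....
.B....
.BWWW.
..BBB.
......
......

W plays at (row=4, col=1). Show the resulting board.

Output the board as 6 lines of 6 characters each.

Answer: .B....
.B....
.BWWW.
..WBB.
.W....
......

Derivation:
Place W at (4,1); scan 8 dirs for brackets.
Dir NW: first cell '.' (not opp) -> no flip
Dir N: first cell '.' (not opp) -> no flip
Dir NE: opp run (3,2) capped by W -> flip
Dir W: first cell '.' (not opp) -> no flip
Dir E: first cell '.' (not opp) -> no flip
Dir SW: first cell '.' (not opp) -> no flip
Dir S: first cell '.' (not opp) -> no flip
Dir SE: first cell '.' (not opp) -> no flip
All flips: (3,2)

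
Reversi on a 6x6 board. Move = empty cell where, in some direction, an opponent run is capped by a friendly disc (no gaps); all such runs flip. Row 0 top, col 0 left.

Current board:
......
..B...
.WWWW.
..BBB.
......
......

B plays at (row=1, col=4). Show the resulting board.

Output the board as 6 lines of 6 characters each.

Place B at (1,4); scan 8 dirs for brackets.
Dir NW: first cell '.' (not opp) -> no flip
Dir N: first cell '.' (not opp) -> no flip
Dir NE: first cell '.' (not opp) -> no flip
Dir W: first cell '.' (not opp) -> no flip
Dir E: first cell '.' (not opp) -> no flip
Dir SW: opp run (2,3) capped by B -> flip
Dir S: opp run (2,4) capped by B -> flip
Dir SE: first cell '.' (not opp) -> no flip
All flips: (2,3) (2,4)

Answer: ......
..B.B.
.WWBB.
..BBB.
......
......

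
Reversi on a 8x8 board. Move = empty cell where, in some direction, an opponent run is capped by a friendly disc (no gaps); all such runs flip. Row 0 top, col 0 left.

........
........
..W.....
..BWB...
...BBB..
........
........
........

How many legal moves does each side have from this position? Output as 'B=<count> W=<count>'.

Answer: B=3 W=5

Derivation:
-- B to move --
(1,1): flips 2 -> legal
(1,2): flips 1 -> legal
(1,3): no bracket -> illegal
(2,1): no bracket -> illegal
(2,3): flips 1 -> legal
(2,4): no bracket -> illegal
(3,1): no bracket -> illegal
(4,2): no bracket -> illegal
B mobility = 3
-- W to move --
(2,1): no bracket -> illegal
(2,3): no bracket -> illegal
(2,4): no bracket -> illegal
(2,5): no bracket -> illegal
(3,1): flips 1 -> legal
(3,5): flips 1 -> legal
(3,6): no bracket -> illegal
(4,1): no bracket -> illegal
(4,2): flips 1 -> legal
(4,6): no bracket -> illegal
(5,2): no bracket -> illegal
(5,3): flips 1 -> legal
(5,4): no bracket -> illegal
(5,5): flips 1 -> legal
(5,6): no bracket -> illegal
W mobility = 5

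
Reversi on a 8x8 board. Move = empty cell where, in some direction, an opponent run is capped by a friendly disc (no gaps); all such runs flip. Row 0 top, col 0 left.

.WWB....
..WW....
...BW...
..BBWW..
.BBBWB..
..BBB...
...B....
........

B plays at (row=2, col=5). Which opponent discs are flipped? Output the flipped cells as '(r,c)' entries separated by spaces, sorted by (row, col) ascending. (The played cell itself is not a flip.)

Answer: (2,4) (3,4) (3,5)

Derivation:
Dir NW: first cell '.' (not opp) -> no flip
Dir N: first cell '.' (not opp) -> no flip
Dir NE: first cell '.' (not opp) -> no flip
Dir W: opp run (2,4) capped by B -> flip
Dir E: first cell '.' (not opp) -> no flip
Dir SW: opp run (3,4) capped by B -> flip
Dir S: opp run (3,5) capped by B -> flip
Dir SE: first cell '.' (not opp) -> no flip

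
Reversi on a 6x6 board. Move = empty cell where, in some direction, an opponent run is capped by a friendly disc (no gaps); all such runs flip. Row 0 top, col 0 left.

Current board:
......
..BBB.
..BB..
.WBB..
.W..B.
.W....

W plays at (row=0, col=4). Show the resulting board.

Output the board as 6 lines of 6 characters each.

Place W at (0,4); scan 8 dirs for brackets.
Dir NW: edge -> no flip
Dir N: edge -> no flip
Dir NE: edge -> no flip
Dir W: first cell '.' (not opp) -> no flip
Dir E: first cell '.' (not opp) -> no flip
Dir SW: opp run (1,3) (2,2) capped by W -> flip
Dir S: opp run (1,4), next='.' -> no flip
Dir SE: first cell '.' (not opp) -> no flip
All flips: (1,3) (2,2)

Answer: ....W.
..BWB.
..WB..
.WBB..
.W..B.
.W....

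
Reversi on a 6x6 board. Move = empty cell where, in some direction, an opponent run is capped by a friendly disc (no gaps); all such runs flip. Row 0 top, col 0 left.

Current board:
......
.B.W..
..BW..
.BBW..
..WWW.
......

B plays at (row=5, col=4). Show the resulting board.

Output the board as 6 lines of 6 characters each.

Place B at (5,4); scan 8 dirs for brackets.
Dir NW: opp run (4,3) capped by B -> flip
Dir N: opp run (4,4), next='.' -> no flip
Dir NE: first cell '.' (not opp) -> no flip
Dir W: first cell '.' (not opp) -> no flip
Dir E: first cell '.' (not opp) -> no flip
Dir SW: edge -> no flip
Dir S: edge -> no flip
Dir SE: edge -> no flip
All flips: (4,3)

Answer: ......
.B.W..
..BW..
.BBW..
..WBW.
....B.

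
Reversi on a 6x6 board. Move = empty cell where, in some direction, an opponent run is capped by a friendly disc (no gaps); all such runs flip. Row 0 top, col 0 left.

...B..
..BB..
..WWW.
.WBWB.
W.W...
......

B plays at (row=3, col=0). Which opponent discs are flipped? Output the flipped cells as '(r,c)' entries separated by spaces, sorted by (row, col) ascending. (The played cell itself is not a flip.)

Dir NW: edge -> no flip
Dir N: first cell '.' (not opp) -> no flip
Dir NE: first cell '.' (not opp) -> no flip
Dir W: edge -> no flip
Dir E: opp run (3,1) capped by B -> flip
Dir SW: edge -> no flip
Dir S: opp run (4,0), next='.' -> no flip
Dir SE: first cell '.' (not opp) -> no flip

Answer: (3,1)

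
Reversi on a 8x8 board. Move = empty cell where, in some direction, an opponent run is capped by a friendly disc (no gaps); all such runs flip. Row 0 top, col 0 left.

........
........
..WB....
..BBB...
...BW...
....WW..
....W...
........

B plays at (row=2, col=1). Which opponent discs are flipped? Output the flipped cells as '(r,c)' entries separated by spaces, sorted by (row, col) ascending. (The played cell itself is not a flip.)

Answer: (2,2)

Derivation:
Dir NW: first cell '.' (not opp) -> no flip
Dir N: first cell '.' (not opp) -> no flip
Dir NE: first cell '.' (not opp) -> no flip
Dir W: first cell '.' (not opp) -> no flip
Dir E: opp run (2,2) capped by B -> flip
Dir SW: first cell '.' (not opp) -> no flip
Dir S: first cell '.' (not opp) -> no flip
Dir SE: first cell 'B' (not opp) -> no flip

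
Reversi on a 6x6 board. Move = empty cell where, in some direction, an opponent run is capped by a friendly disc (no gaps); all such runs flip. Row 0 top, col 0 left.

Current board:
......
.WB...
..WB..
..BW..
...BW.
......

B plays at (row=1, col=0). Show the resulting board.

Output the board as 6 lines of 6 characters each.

Place B at (1,0); scan 8 dirs for brackets.
Dir NW: edge -> no flip
Dir N: first cell '.' (not opp) -> no flip
Dir NE: first cell '.' (not opp) -> no flip
Dir W: edge -> no flip
Dir E: opp run (1,1) capped by B -> flip
Dir SW: edge -> no flip
Dir S: first cell '.' (not opp) -> no flip
Dir SE: first cell '.' (not opp) -> no flip
All flips: (1,1)

Answer: ......
BBB...
..WB..
..BW..
...BW.
......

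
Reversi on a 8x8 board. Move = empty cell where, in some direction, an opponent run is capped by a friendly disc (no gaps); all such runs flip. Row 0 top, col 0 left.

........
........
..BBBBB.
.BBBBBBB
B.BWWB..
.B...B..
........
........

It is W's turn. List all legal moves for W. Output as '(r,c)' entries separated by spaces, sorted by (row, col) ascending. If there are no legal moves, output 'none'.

Answer: (1,1) (1,3) (1,4) (1,6) (1,7) (2,1) (4,1) (4,6) (6,6)

Derivation:
(1,1): flips 2 -> legal
(1,2): no bracket -> illegal
(1,3): flips 2 -> legal
(1,4): flips 2 -> legal
(1,5): no bracket -> illegal
(1,6): flips 2 -> legal
(1,7): flips 2 -> legal
(2,0): no bracket -> illegal
(2,1): flips 1 -> legal
(2,7): no bracket -> illegal
(3,0): no bracket -> illegal
(4,1): flips 1 -> legal
(4,6): flips 1 -> legal
(4,7): no bracket -> illegal
(5,0): no bracket -> illegal
(5,2): no bracket -> illegal
(5,3): no bracket -> illegal
(5,4): no bracket -> illegal
(5,6): no bracket -> illegal
(6,0): no bracket -> illegal
(6,1): no bracket -> illegal
(6,2): no bracket -> illegal
(6,4): no bracket -> illegal
(6,5): no bracket -> illegal
(6,6): flips 1 -> legal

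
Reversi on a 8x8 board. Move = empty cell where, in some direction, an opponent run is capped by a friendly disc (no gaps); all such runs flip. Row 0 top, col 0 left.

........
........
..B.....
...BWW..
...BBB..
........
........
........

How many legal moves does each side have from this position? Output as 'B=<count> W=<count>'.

-- B to move --
(2,3): flips 1 -> legal
(2,4): flips 1 -> legal
(2,5): flips 2 -> legal
(2,6): flips 1 -> legal
(3,6): flips 2 -> legal
(4,6): no bracket -> illegal
B mobility = 5
-- W to move --
(1,1): no bracket -> illegal
(1,2): no bracket -> illegal
(1,3): no bracket -> illegal
(2,1): no bracket -> illegal
(2,3): no bracket -> illegal
(2,4): no bracket -> illegal
(3,1): no bracket -> illegal
(3,2): flips 1 -> legal
(3,6): no bracket -> illegal
(4,2): no bracket -> illegal
(4,6): no bracket -> illegal
(5,2): flips 1 -> legal
(5,3): flips 1 -> legal
(5,4): flips 1 -> legal
(5,5): flips 1 -> legal
(5,6): flips 1 -> legal
W mobility = 6

Answer: B=5 W=6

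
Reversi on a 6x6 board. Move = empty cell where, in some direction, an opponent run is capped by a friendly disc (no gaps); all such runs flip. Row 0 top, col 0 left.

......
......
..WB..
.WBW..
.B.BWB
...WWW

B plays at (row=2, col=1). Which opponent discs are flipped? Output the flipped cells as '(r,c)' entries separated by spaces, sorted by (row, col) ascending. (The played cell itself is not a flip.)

Answer: (2,2) (3,1)

Derivation:
Dir NW: first cell '.' (not opp) -> no flip
Dir N: first cell '.' (not opp) -> no flip
Dir NE: first cell '.' (not opp) -> no flip
Dir W: first cell '.' (not opp) -> no flip
Dir E: opp run (2,2) capped by B -> flip
Dir SW: first cell '.' (not opp) -> no flip
Dir S: opp run (3,1) capped by B -> flip
Dir SE: first cell 'B' (not opp) -> no flip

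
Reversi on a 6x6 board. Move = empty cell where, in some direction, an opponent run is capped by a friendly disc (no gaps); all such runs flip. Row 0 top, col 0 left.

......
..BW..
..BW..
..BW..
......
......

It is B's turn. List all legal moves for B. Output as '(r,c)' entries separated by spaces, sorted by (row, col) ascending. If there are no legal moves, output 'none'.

(0,2): no bracket -> illegal
(0,3): no bracket -> illegal
(0,4): flips 1 -> legal
(1,4): flips 2 -> legal
(2,4): flips 1 -> legal
(3,4): flips 2 -> legal
(4,2): no bracket -> illegal
(4,3): no bracket -> illegal
(4,4): flips 1 -> legal

Answer: (0,4) (1,4) (2,4) (3,4) (4,4)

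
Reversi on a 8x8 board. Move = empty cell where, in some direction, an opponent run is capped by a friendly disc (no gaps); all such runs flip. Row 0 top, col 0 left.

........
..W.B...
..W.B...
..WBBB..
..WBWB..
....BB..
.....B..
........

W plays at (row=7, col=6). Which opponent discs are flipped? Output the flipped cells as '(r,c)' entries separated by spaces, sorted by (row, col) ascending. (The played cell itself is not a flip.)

Dir NW: opp run (6,5) (5,4) (4,3) capped by W -> flip
Dir N: first cell '.' (not opp) -> no flip
Dir NE: first cell '.' (not opp) -> no flip
Dir W: first cell '.' (not opp) -> no flip
Dir E: first cell '.' (not opp) -> no flip
Dir SW: edge -> no flip
Dir S: edge -> no flip
Dir SE: edge -> no flip

Answer: (4,3) (5,4) (6,5)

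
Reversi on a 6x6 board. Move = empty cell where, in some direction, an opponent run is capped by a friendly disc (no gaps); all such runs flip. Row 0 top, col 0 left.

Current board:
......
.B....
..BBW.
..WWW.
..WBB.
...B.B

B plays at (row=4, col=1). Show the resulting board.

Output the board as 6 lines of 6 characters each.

Place B at (4,1); scan 8 dirs for brackets.
Dir NW: first cell '.' (not opp) -> no flip
Dir N: first cell '.' (not opp) -> no flip
Dir NE: opp run (3,2) capped by B -> flip
Dir W: first cell '.' (not opp) -> no flip
Dir E: opp run (4,2) capped by B -> flip
Dir SW: first cell '.' (not opp) -> no flip
Dir S: first cell '.' (not opp) -> no flip
Dir SE: first cell '.' (not opp) -> no flip
All flips: (3,2) (4,2)

Answer: ......
.B....
..BBW.
..BWW.
.BBBB.
...B.B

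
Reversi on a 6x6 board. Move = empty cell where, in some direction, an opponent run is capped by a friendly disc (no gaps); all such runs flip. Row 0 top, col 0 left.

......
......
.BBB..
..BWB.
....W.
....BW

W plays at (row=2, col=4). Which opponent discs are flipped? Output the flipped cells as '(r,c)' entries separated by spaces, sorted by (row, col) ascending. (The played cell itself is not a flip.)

Answer: (3,4)

Derivation:
Dir NW: first cell '.' (not opp) -> no flip
Dir N: first cell '.' (not opp) -> no flip
Dir NE: first cell '.' (not opp) -> no flip
Dir W: opp run (2,3) (2,2) (2,1), next='.' -> no flip
Dir E: first cell '.' (not opp) -> no flip
Dir SW: first cell 'W' (not opp) -> no flip
Dir S: opp run (3,4) capped by W -> flip
Dir SE: first cell '.' (not opp) -> no flip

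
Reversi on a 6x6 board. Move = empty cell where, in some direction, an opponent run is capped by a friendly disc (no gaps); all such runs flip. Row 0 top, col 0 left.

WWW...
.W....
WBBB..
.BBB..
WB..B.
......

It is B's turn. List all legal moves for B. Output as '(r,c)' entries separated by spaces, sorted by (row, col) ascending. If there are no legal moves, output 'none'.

Answer: none

Derivation:
(0,3): no bracket -> illegal
(1,0): no bracket -> illegal
(1,2): no bracket -> illegal
(1,3): no bracket -> illegal
(3,0): no bracket -> illegal
(5,0): no bracket -> illegal
(5,1): no bracket -> illegal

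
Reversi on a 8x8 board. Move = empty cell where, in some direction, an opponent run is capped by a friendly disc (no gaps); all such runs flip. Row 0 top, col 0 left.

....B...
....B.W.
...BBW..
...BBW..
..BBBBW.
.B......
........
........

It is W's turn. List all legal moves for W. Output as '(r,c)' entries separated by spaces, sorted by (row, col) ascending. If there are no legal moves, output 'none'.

Answer: (0,3) (1,3) (2,2) (3,2) (4,1) (5,2) (5,3) (5,5)

Derivation:
(0,3): flips 1 -> legal
(0,5): no bracket -> illegal
(1,2): no bracket -> illegal
(1,3): flips 1 -> legal
(1,5): no bracket -> illegal
(2,2): flips 2 -> legal
(3,1): no bracket -> illegal
(3,2): flips 2 -> legal
(3,6): no bracket -> illegal
(4,0): no bracket -> illegal
(4,1): flips 4 -> legal
(5,0): no bracket -> illegal
(5,2): flips 2 -> legal
(5,3): flips 1 -> legal
(5,4): no bracket -> illegal
(5,5): flips 1 -> legal
(5,6): no bracket -> illegal
(6,0): no bracket -> illegal
(6,1): no bracket -> illegal
(6,2): no bracket -> illegal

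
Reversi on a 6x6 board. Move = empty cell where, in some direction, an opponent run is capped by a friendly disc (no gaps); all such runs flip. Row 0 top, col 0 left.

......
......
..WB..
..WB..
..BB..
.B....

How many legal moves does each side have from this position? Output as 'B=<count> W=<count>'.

-- B to move --
(1,1): flips 1 -> legal
(1,2): flips 2 -> legal
(1,3): no bracket -> illegal
(2,1): flips 2 -> legal
(3,1): flips 1 -> legal
(4,1): flips 1 -> legal
B mobility = 5
-- W to move --
(1,2): no bracket -> illegal
(1,3): no bracket -> illegal
(1,4): flips 1 -> legal
(2,4): flips 1 -> legal
(3,1): no bracket -> illegal
(3,4): flips 1 -> legal
(4,0): no bracket -> illegal
(4,1): no bracket -> illegal
(4,4): flips 1 -> legal
(5,0): no bracket -> illegal
(5,2): flips 1 -> legal
(5,3): no bracket -> illegal
(5,4): flips 1 -> legal
W mobility = 6

Answer: B=5 W=6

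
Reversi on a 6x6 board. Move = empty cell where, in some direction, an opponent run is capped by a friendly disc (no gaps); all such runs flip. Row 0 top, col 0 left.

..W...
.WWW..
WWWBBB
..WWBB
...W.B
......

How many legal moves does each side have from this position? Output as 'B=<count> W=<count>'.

-- B to move --
(0,0): no bracket -> illegal
(0,1): flips 1 -> legal
(0,3): flips 1 -> legal
(0,4): no bracket -> illegal
(1,0): no bracket -> illegal
(1,4): no bracket -> illegal
(3,0): no bracket -> illegal
(3,1): flips 2 -> legal
(4,1): flips 1 -> legal
(4,2): flips 1 -> legal
(4,4): no bracket -> illegal
(5,2): flips 1 -> legal
(5,3): flips 2 -> legal
(5,4): no bracket -> illegal
B mobility = 7
-- W to move --
(1,4): flips 1 -> legal
(1,5): flips 1 -> legal
(4,4): no bracket -> illegal
(5,4): no bracket -> illegal
(5,5): no bracket -> illegal
W mobility = 2

Answer: B=7 W=2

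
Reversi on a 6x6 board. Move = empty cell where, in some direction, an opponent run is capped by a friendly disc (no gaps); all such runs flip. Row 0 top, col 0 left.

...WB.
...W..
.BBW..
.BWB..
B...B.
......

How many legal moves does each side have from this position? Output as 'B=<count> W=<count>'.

Answer: B=4 W=7

Derivation:
-- B to move --
(0,2): flips 1 -> legal
(1,2): no bracket -> illegal
(1,4): no bracket -> illegal
(2,4): flips 1 -> legal
(3,4): no bracket -> illegal
(4,1): no bracket -> illegal
(4,2): flips 1 -> legal
(4,3): flips 1 -> legal
B mobility = 4
-- W to move --
(0,5): flips 1 -> legal
(1,0): flips 1 -> legal
(1,1): no bracket -> illegal
(1,2): flips 1 -> legal
(1,4): no bracket -> illegal
(1,5): no bracket -> illegal
(2,0): flips 2 -> legal
(2,4): no bracket -> illegal
(3,0): flips 1 -> legal
(3,4): flips 1 -> legal
(3,5): no bracket -> illegal
(4,1): no bracket -> illegal
(4,2): no bracket -> illegal
(4,3): flips 1 -> legal
(4,5): no bracket -> illegal
(5,0): no bracket -> illegal
(5,1): no bracket -> illegal
(5,3): no bracket -> illegal
(5,4): no bracket -> illegal
(5,5): no bracket -> illegal
W mobility = 7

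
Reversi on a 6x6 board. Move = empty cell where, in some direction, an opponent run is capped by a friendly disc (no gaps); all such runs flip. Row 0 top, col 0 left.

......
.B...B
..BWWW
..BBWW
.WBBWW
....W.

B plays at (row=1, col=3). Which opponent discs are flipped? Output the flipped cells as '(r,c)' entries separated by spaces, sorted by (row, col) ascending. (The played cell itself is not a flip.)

Dir NW: first cell '.' (not opp) -> no flip
Dir N: first cell '.' (not opp) -> no flip
Dir NE: first cell '.' (not opp) -> no flip
Dir W: first cell '.' (not opp) -> no flip
Dir E: first cell '.' (not opp) -> no flip
Dir SW: first cell 'B' (not opp) -> no flip
Dir S: opp run (2,3) capped by B -> flip
Dir SE: opp run (2,4) (3,5), next=edge -> no flip

Answer: (2,3)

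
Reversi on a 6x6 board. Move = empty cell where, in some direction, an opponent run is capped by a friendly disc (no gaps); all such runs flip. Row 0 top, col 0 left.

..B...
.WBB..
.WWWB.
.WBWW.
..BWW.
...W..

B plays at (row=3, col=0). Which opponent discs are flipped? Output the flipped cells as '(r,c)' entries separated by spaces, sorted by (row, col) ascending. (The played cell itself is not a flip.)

Dir NW: edge -> no flip
Dir N: first cell '.' (not opp) -> no flip
Dir NE: opp run (2,1) capped by B -> flip
Dir W: edge -> no flip
Dir E: opp run (3,1) capped by B -> flip
Dir SW: edge -> no flip
Dir S: first cell '.' (not opp) -> no flip
Dir SE: first cell '.' (not opp) -> no flip

Answer: (2,1) (3,1)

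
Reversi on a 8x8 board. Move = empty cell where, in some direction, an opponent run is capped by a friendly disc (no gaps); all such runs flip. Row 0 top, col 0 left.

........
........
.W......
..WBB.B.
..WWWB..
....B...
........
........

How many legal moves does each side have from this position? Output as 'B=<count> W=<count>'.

-- B to move --
(1,0): flips 3 -> legal
(1,1): no bracket -> illegal
(1,2): no bracket -> illegal
(2,0): no bracket -> illegal
(2,2): no bracket -> illegal
(2,3): no bracket -> illegal
(3,0): no bracket -> illegal
(3,1): flips 1 -> legal
(3,5): no bracket -> illegal
(4,1): flips 3 -> legal
(5,1): flips 1 -> legal
(5,2): flips 1 -> legal
(5,3): flips 1 -> legal
(5,5): flips 1 -> legal
B mobility = 7
-- W to move --
(2,2): flips 1 -> legal
(2,3): flips 1 -> legal
(2,4): flips 2 -> legal
(2,5): flips 1 -> legal
(2,6): no bracket -> illegal
(2,7): no bracket -> illegal
(3,5): flips 2 -> legal
(3,7): no bracket -> illegal
(4,6): flips 1 -> legal
(4,7): no bracket -> illegal
(5,3): no bracket -> illegal
(5,5): no bracket -> illegal
(5,6): no bracket -> illegal
(6,3): no bracket -> illegal
(6,4): flips 1 -> legal
(6,5): flips 1 -> legal
W mobility = 8

Answer: B=7 W=8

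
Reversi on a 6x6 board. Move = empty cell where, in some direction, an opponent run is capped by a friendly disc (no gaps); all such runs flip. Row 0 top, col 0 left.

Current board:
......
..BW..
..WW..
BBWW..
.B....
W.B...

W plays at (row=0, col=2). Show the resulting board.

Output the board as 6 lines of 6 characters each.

Answer: ..W...
..WW..
..WW..
BBWW..
.B....
W.B...

Derivation:
Place W at (0,2); scan 8 dirs for brackets.
Dir NW: edge -> no flip
Dir N: edge -> no flip
Dir NE: edge -> no flip
Dir W: first cell '.' (not opp) -> no flip
Dir E: first cell '.' (not opp) -> no flip
Dir SW: first cell '.' (not opp) -> no flip
Dir S: opp run (1,2) capped by W -> flip
Dir SE: first cell 'W' (not opp) -> no flip
All flips: (1,2)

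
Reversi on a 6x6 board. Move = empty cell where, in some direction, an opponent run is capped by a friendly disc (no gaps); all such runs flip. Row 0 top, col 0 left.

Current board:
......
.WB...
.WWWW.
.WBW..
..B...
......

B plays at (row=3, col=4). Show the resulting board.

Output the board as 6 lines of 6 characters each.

Place B at (3,4); scan 8 dirs for brackets.
Dir NW: opp run (2,3) capped by B -> flip
Dir N: opp run (2,4), next='.' -> no flip
Dir NE: first cell '.' (not opp) -> no flip
Dir W: opp run (3,3) capped by B -> flip
Dir E: first cell '.' (not opp) -> no flip
Dir SW: first cell '.' (not opp) -> no flip
Dir S: first cell '.' (not opp) -> no flip
Dir SE: first cell '.' (not opp) -> no flip
All flips: (2,3) (3,3)

Answer: ......
.WB...
.WWBW.
.WBBB.
..B...
......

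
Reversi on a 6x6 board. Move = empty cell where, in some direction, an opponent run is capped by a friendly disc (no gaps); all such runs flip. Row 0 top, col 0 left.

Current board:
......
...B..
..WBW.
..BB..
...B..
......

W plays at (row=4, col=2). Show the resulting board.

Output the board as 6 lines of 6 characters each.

Answer: ......
...B..
..WBW.
..WW..
..WB..
......

Derivation:
Place W at (4,2); scan 8 dirs for brackets.
Dir NW: first cell '.' (not opp) -> no flip
Dir N: opp run (3,2) capped by W -> flip
Dir NE: opp run (3,3) capped by W -> flip
Dir W: first cell '.' (not opp) -> no flip
Dir E: opp run (4,3), next='.' -> no flip
Dir SW: first cell '.' (not opp) -> no flip
Dir S: first cell '.' (not opp) -> no flip
Dir SE: first cell '.' (not opp) -> no flip
All flips: (3,2) (3,3)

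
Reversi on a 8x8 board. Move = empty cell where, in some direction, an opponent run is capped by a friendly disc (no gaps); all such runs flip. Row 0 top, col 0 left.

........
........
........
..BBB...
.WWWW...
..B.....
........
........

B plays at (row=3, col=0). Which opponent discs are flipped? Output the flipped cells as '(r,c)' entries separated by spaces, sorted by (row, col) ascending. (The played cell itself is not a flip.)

Dir NW: edge -> no flip
Dir N: first cell '.' (not opp) -> no flip
Dir NE: first cell '.' (not opp) -> no flip
Dir W: edge -> no flip
Dir E: first cell '.' (not opp) -> no flip
Dir SW: edge -> no flip
Dir S: first cell '.' (not opp) -> no flip
Dir SE: opp run (4,1) capped by B -> flip

Answer: (4,1)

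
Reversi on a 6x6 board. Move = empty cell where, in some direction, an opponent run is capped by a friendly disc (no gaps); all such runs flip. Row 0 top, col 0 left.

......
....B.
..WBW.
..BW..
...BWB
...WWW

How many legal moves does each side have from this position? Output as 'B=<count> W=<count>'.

-- B to move --
(1,1): no bracket -> illegal
(1,2): flips 1 -> legal
(1,3): no bracket -> illegal
(1,5): no bracket -> illegal
(2,1): flips 1 -> legal
(2,5): flips 1 -> legal
(3,1): no bracket -> illegal
(3,4): flips 2 -> legal
(3,5): no bracket -> illegal
(4,2): no bracket -> illegal
(5,2): no bracket -> illegal
B mobility = 4
-- W to move --
(0,3): no bracket -> illegal
(0,4): flips 1 -> legal
(0,5): no bracket -> illegal
(1,2): no bracket -> illegal
(1,3): flips 1 -> legal
(1,5): no bracket -> illegal
(2,1): flips 2 -> legal
(2,5): no bracket -> illegal
(3,1): flips 1 -> legal
(3,4): no bracket -> illegal
(3,5): flips 1 -> legal
(4,1): no bracket -> illegal
(4,2): flips 2 -> legal
(5,2): no bracket -> illegal
W mobility = 6

Answer: B=4 W=6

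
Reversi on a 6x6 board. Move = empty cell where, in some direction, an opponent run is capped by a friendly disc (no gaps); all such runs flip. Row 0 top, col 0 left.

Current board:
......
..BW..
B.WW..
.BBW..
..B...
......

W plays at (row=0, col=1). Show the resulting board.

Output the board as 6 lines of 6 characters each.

Place W at (0,1); scan 8 dirs for brackets.
Dir NW: edge -> no flip
Dir N: edge -> no flip
Dir NE: edge -> no flip
Dir W: first cell '.' (not opp) -> no flip
Dir E: first cell '.' (not opp) -> no flip
Dir SW: first cell '.' (not opp) -> no flip
Dir S: first cell '.' (not opp) -> no flip
Dir SE: opp run (1,2) capped by W -> flip
All flips: (1,2)

Answer: .W....
..WW..
B.WW..
.BBW..
..B...
......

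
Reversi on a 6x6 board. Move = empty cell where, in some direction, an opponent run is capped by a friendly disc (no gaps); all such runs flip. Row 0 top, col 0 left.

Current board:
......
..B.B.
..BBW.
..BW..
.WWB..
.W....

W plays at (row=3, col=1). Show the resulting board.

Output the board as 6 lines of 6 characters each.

Answer: ......
..B.B.
..BBW.
.WWW..
.WWB..
.W....

Derivation:
Place W at (3,1); scan 8 dirs for brackets.
Dir NW: first cell '.' (not opp) -> no flip
Dir N: first cell '.' (not opp) -> no flip
Dir NE: opp run (2,2), next='.' -> no flip
Dir W: first cell '.' (not opp) -> no flip
Dir E: opp run (3,2) capped by W -> flip
Dir SW: first cell '.' (not opp) -> no flip
Dir S: first cell 'W' (not opp) -> no flip
Dir SE: first cell 'W' (not opp) -> no flip
All flips: (3,2)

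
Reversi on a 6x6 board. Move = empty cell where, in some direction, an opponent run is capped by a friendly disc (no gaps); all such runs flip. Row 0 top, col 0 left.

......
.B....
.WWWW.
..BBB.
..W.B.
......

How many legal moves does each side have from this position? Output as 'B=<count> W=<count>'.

-- B to move --
(1,0): flips 1 -> legal
(1,2): flips 2 -> legal
(1,3): flips 1 -> legal
(1,4): flips 2 -> legal
(1,5): flips 1 -> legal
(2,0): no bracket -> illegal
(2,5): no bracket -> illegal
(3,0): no bracket -> illegal
(3,1): flips 1 -> legal
(3,5): no bracket -> illegal
(4,1): no bracket -> illegal
(4,3): no bracket -> illegal
(5,1): flips 1 -> legal
(5,2): flips 1 -> legal
(5,3): no bracket -> illegal
B mobility = 8
-- W to move --
(0,0): flips 1 -> legal
(0,1): flips 1 -> legal
(0,2): no bracket -> illegal
(1,0): no bracket -> illegal
(1,2): no bracket -> illegal
(2,0): no bracket -> illegal
(2,5): no bracket -> illegal
(3,1): no bracket -> illegal
(3,5): no bracket -> illegal
(4,1): flips 1 -> legal
(4,3): flips 2 -> legal
(4,5): flips 1 -> legal
(5,3): no bracket -> illegal
(5,4): flips 2 -> legal
(5,5): flips 2 -> legal
W mobility = 7

Answer: B=8 W=7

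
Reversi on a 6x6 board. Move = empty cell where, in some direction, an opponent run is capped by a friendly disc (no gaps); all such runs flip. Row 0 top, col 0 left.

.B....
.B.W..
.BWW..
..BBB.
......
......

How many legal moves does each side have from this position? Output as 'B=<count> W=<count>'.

-- B to move --
(0,2): no bracket -> illegal
(0,3): flips 2 -> legal
(0,4): no bracket -> illegal
(1,2): flips 2 -> legal
(1,4): flips 1 -> legal
(2,4): flips 2 -> legal
(3,1): no bracket -> illegal
B mobility = 4
-- W to move --
(0,0): flips 1 -> legal
(0,2): no bracket -> illegal
(1,0): no bracket -> illegal
(1,2): no bracket -> illegal
(2,0): flips 1 -> legal
(2,4): no bracket -> illegal
(2,5): no bracket -> illegal
(3,0): no bracket -> illegal
(3,1): no bracket -> illegal
(3,5): no bracket -> illegal
(4,1): flips 1 -> legal
(4,2): flips 1 -> legal
(4,3): flips 1 -> legal
(4,4): flips 1 -> legal
(4,5): flips 1 -> legal
W mobility = 7

Answer: B=4 W=7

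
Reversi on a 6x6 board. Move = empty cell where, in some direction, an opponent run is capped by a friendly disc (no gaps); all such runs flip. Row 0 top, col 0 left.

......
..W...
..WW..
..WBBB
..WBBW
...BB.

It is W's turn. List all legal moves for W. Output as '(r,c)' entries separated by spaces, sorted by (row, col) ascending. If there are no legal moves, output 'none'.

Answer: (2,4) (2,5) (5,5)

Derivation:
(2,4): flips 1 -> legal
(2,5): flips 1 -> legal
(5,2): no bracket -> illegal
(5,5): flips 2 -> legal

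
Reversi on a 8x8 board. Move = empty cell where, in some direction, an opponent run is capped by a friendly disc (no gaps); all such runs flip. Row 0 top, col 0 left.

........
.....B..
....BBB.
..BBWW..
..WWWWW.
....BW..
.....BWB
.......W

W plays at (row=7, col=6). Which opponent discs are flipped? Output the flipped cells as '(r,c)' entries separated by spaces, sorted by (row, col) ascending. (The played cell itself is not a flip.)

Answer: (5,4) (6,5)

Derivation:
Dir NW: opp run (6,5) (5,4) capped by W -> flip
Dir N: first cell 'W' (not opp) -> no flip
Dir NE: opp run (6,7), next=edge -> no flip
Dir W: first cell '.' (not opp) -> no flip
Dir E: first cell 'W' (not opp) -> no flip
Dir SW: edge -> no flip
Dir S: edge -> no flip
Dir SE: edge -> no flip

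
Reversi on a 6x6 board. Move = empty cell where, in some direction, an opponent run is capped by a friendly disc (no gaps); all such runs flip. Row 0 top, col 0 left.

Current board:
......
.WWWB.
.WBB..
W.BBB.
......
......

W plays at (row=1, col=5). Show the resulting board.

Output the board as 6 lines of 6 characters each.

Answer: ......
.WWWWW
.WBB..
W.BBB.
......
......

Derivation:
Place W at (1,5); scan 8 dirs for brackets.
Dir NW: first cell '.' (not opp) -> no flip
Dir N: first cell '.' (not opp) -> no flip
Dir NE: edge -> no flip
Dir W: opp run (1,4) capped by W -> flip
Dir E: edge -> no flip
Dir SW: first cell '.' (not opp) -> no flip
Dir S: first cell '.' (not opp) -> no flip
Dir SE: edge -> no flip
All flips: (1,4)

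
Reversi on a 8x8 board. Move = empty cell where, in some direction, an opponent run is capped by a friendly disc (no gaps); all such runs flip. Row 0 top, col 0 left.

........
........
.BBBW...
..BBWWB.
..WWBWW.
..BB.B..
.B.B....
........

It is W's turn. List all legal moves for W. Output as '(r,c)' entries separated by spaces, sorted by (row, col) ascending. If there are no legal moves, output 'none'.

(1,0): flips 2 -> legal
(1,1): no bracket -> illegal
(1,2): flips 3 -> legal
(1,3): flips 2 -> legal
(1,4): no bracket -> illegal
(2,0): flips 3 -> legal
(2,5): no bracket -> illegal
(2,6): flips 1 -> legal
(2,7): flips 1 -> legal
(3,0): no bracket -> illegal
(3,1): flips 2 -> legal
(3,7): flips 1 -> legal
(4,1): no bracket -> illegal
(4,7): no bracket -> illegal
(5,0): no bracket -> illegal
(5,1): no bracket -> illegal
(5,4): flips 1 -> legal
(5,6): no bracket -> illegal
(6,0): no bracket -> illegal
(6,2): flips 3 -> legal
(6,4): flips 2 -> legal
(6,5): flips 1 -> legal
(6,6): no bracket -> illegal
(7,0): flips 2 -> legal
(7,1): no bracket -> illegal
(7,2): no bracket -> illegal
(7,3): flips 2 -> legal
(7,4): no bracket -> illegal

Answer: (1,0) (1,2) (1,3) (2,0) (2,6) (2,7) (3,1) (3,7) (5,4) (6,2) (6,4) (6,5) (7,0) (7,3)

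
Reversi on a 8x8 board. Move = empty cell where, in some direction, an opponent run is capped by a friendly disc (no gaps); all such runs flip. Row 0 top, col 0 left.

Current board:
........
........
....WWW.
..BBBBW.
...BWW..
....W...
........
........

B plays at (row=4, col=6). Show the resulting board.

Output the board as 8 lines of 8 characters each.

Answer: ........
........
....WWW.
..BBBBW.
...BBBB.
....W...
........
........

Derivation:
Place B at (4,6); scan 8 dirs for brackets.
Dir NW: first cell 'B' (not opp) -> no flip
Dir N: opp run (3,6) (2,6), next='.' -> no flip
Dir NE: first cell '.' (not opp) -> no flip
Dir W: opp run (4,5) (4,4) capped by B -> flip
Dir E: first cell '.' (not opp) -> no flip
Dir SW: first cell '.' (not opp) -> no flip
Dir S: first cell '.' (not opp) -> no flip
Dir SE: first cell '.' (not opp) -> no flip
All flips: (4,4) (4,5)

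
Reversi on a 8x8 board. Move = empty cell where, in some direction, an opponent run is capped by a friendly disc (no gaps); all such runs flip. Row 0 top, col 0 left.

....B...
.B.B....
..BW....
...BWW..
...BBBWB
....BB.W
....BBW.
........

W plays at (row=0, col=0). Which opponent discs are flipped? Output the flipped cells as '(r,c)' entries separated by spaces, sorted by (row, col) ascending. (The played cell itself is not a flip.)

Dir NW: edge -> no flip
Dir N: edge -> no flip
Dir NE: edge -> no flip
Dir W: edge -> no flip
Dir E: first cell '.' (not opp) -> no flip
Dir SW: edge -> no flip
Dir S: first cell '.' (not opp) -> no flip
Dir SE: opp run (1,1) (2,2) (3,3) (4,4) (5,5) capped by W -> flip

Answer: (1,1) (2,2) (3,3) (4,4) (5,5)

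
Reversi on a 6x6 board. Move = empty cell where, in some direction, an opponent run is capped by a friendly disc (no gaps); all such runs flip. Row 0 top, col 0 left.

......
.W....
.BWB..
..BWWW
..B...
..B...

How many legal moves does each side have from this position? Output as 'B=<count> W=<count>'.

-- B to move --
(0,0): no bracket -> illegal
(0,1): flips 1 -> legal
(0,2): no bracket -> illegal
(1,0): no bracket -> illegal
(1,2): flips 1 -> legal
(1,3): no bracket -> illegal
(2,0): no bracket -> illegal
(2,4): flips 1 -> legal
(2,5): no bracket -> illegal
(3,1): no bracket -> illegal
(4,3): flips 1 -> legal
(4,4): no bracket -> illegal
(4,5): flips 1 -> legal
B mobility = 5
-- W to move --
(1,0): no bracket -> illegal
(1,2): flips 1 -> legal
(1,3): flips 1 -> legal
(1,4): no bracket -> illegal
(2,0): flips 1 -> legal
(2,4): flips 1 -> legal
(3,0): no bracket -> illegal
(3,1): flips 2 -> legal
(4,1): no bracket -> illegal
(4,3): no bracket -> illegal
(5,1): flips 1 -> legal
(5,3): no bracket -> illegal
W mobility = 6

Answer: B=5 W=6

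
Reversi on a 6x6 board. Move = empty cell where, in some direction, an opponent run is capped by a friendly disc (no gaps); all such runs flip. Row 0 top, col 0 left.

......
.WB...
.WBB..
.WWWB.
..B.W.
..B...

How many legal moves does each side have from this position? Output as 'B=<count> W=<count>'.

Answer: B=10 W=8

Derivation:
-- B to move --
(0,0): flips 1 -> legal
(0,1): no bracket -> illegal
(0,2): no bracket -> illegal
(1,0): flips 1 -> legal
(2,0): flips 2 -> legal
(2,4): flips 1 -> legal
(3,0): flips 4 -> legal
(3,5): no bracket -> illegal
(4,0): flips 1 -> legal
(4,1): flips 1 -> legal
(4,3): flips 1 -> legal
(4,5): no bracket -> illegal
(5,3): no bracket -> illegal
(5,4): flips 1 -> legal
(5,5): flips 2 -> legal
B mobility = 10
-- W to move --
(0,1): no bracket -> illegal
(0,2): flips 2 -> legal
(0,3): flips 1 -> legal
(1,3): flips 3 -> legal
(1,4): flips 1 -> legal
(2,4): flips 3 -> legal
(2,5): no bracket -> illegal
(3,5): flips 1 -> legal
(4,1): no bracket -> illegal
(4,3): no bracket -> illegal
(4,5): no bracket -> illegal
(5,1): flips 1 -> legal
(5,3): flips 1 -> legal
W mobility = 8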